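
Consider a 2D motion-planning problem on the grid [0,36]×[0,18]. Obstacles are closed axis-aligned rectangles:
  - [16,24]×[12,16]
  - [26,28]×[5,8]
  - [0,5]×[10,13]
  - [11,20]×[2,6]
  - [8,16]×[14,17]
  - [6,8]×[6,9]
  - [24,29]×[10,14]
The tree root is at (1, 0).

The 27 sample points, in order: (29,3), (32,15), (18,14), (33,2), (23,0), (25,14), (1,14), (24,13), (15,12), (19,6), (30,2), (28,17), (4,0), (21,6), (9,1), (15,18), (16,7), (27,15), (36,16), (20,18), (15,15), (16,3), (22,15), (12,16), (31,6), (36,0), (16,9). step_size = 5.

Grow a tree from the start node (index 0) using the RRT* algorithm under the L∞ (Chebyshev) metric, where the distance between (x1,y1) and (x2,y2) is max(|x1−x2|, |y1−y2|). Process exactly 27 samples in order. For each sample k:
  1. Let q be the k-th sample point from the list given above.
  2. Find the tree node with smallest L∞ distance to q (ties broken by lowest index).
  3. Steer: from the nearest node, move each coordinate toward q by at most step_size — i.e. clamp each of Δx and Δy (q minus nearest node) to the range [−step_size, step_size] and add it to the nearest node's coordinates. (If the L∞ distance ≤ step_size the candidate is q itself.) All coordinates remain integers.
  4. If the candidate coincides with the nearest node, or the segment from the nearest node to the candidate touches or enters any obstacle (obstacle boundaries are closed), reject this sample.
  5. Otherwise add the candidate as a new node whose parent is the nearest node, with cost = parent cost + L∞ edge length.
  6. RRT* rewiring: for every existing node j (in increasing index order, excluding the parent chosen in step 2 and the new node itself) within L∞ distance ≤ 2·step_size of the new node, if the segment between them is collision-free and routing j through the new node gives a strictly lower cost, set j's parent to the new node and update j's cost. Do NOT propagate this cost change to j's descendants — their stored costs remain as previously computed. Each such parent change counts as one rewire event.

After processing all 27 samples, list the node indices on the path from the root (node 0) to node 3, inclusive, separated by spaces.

1. q=(29,3) nearest=0 d=28 new=(6,3) → add node 1 parent=0 cost=5
2. q=(32,15) nearest=1 d=26 new=(11,8) → add node 2 parent=1 cost=10
3. q=(18,14) nearest=2 d=7 new=(16,13) → blocked by [16,24]×[12,16], reject
4. q=(33,2) nearest=2 d=22 new=(16,3) → blocked by [11,20]×[2,6], reject
5. q=(23,0) nearest=2 d=12 new=(16,3) → blocked by [11,20]×[2,6], reject
6. q=(25,14) nearest=2 d=14 new=(16,13) → blocked by [16,24]×[12,16], reject
7. q=(1,14) nearest=2 d=10 new=(6,13) → add node 3 parent=2 cost=15
8. q=(24,13) nearest=2 d=13 new=(16,13) → blocked by [16,24]×[12,16], reject
9. q=(15,12) nearest=2 d=4 new=(15,12) → add node 4 parent=2 cost=14
10. q=(19,6) nearest=4 d=6 new=(19,7) → add node 5 parent=4 cost=19
11. q=(30,2) nearest=5 d=11 new=(24,2) → blocked by [11,20]×[2,6], reject
12. q=(28,17) nearest=5 d=10 new=(24,12) → blocked by [16,24]×[12,16], reject
13. q=(4,0) nearest=0 d=3 new=(4,0) → add node 6 parent=0 cost=3
14. q=(21,6) nearest=5 d=2 new=(21,6) → add node 7 parent=5 cost=21
15. q=(9,1) nearest=1 d=3 new=(9,1) → add node 8 parent=1 cost=8
16. q=(15,18) nearest=4 d=6 new=(15,17) → blocked by [8,16]×[14,17], reject
17. q=(16,7) nearest=5 d=3 new=(16,7) → add node 9 parent=5 cost=22
18. q=(27,15) nearest=5 d=8 new=(24,12) → blocked by [16,24]×[12,16], reject
19. q=(36,16) nearest=7 d=15 new=(26,11) → blocked by [24,29]×[10,14], reject
20. q=(20,18) nearest=4 d=6 new=(20,17) → blocked by [16,24]×[12,16], reject
21. q=(15,15) nearest=4 d=3 new=(15,15) → blocked by [8,16]×[14,17], reject
22. q=(16,3) nearest=5 d=4 new=(16,3) → blocked by [11,20]×[2,6], reject
23. q=(22,15) nearest=4 d=7 new=(20,15) → blocked by [16,24]×[12,16], reject
24. q=(12,16) nearest=4 d=4 new=(12,16) → blocked by [8,16]×[14,17], reject
25. q=(31,6) nearest=7 d=10 new=(26,6) → blocked by [26,28]×[5,8], reject
26. q=(36,0) nearest=7 d=15 new=(26,1) → add node 10 parent=7 cost=26
27. q=(16,9) nearest=9 d=2 new=(16,9) → add node 11 parent=9 cost=24

Path: 0 1 2 3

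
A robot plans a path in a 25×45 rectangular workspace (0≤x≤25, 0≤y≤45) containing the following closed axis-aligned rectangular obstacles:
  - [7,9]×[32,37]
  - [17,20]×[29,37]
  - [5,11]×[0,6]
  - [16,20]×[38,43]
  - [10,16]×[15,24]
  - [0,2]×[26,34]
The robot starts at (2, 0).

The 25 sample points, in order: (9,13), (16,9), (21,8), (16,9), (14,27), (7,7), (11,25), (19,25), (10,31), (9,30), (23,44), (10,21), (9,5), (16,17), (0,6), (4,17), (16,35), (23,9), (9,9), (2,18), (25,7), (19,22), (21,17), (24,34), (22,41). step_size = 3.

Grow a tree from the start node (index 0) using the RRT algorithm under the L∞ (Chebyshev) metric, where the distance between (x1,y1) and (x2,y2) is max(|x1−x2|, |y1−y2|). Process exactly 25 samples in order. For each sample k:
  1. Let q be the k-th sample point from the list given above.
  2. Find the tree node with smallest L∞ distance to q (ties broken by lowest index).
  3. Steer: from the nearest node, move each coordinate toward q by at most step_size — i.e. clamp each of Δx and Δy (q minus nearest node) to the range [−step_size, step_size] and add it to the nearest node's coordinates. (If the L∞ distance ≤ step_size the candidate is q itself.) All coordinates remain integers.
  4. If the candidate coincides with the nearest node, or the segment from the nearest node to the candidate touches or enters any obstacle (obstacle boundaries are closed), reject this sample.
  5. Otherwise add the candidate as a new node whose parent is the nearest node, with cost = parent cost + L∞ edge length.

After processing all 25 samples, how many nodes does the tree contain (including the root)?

Node count: 11

1. q=(9,13) nearest=0 d=13 new=(5,3) → blocked by [5,11]×[0,6], reject
2. q=(16,9) nearest=0 d=14 new=(5,3) → blocked by [5,11]×[0,6], reject
3. q=(21,8) nearest=0 d=19 new=(5,3) → blocked by [5,11]×[0,6], reject
4. q=(16,9) nearest=0 d=14 new=(5,3) → blocked by [5,11]×[0,6], reject
5. q=(14,27) nearest=0 d=27 new=(5,3) → blocked by [5,11]×[0,6], reject
6. q=(7,7) nearest=0 d=7 new=(5,3) → blocked by [5,11]×[0,6], reject
7. q=(11,25) nearest=0 d=25 new=(5,3) → blocked by [5,11]×[0,6], reject
8. q=(19,25) nearest=0 d=25 new=(5,3) → blocked by [5,11]×[0,6], reject
9. q=(10,31) nearest=0 d=31 new=(5,3) → blocked by [5,11]×[0,6], reject
10. q=(9,30) nearest=0 d=30 new=(5,3) → blocked by [5,11]×[0,6], reject
11. q=(23,44) nearest=0 d=44 new=(5,3) → blocked by [5,11]×[0,6], reject
12. q=(10,21) nearest=0 d=21 new=(5,3) → blocked by [5,11]×[0,6], reject
13. q=(9,5) nearest=0 d=7 new=(5,3) → blocked by [5,11]×[0,6], reject
14. q=(16,17) nearest=0 d=17 new=(5,3) → blocked by [5,11]×[0,6], reject
15. q=(0,6) nearest=0 d=6 new=(0,3) → add node 1 parent=0 cost=3
16. q=(4,17) nearest=1 d=14 new=(3,6) → add node 2 parent=1 cost=6
17. q=(16,35) nearest=2 d=29 new=(6,9) → add node 3 parent=2 cost=9
18. q=(23,9) nearest=3 d=17 new=(9,9) → add node 4 parent=3 cost=12
19. q=(9,9) nearest=4 d=0 → coincident, reject
20. q=(2,18) nearest=3 d=9 new=(3,12) → add node 5 parent=3 cost=12
21. q=(25,7) nearest=4 d=16 new=(12,7) → add node 6 parent=4 cost=15
22. q=(19,22) nearest=3 d=13 new=(9,12) → add node 7 parent=3 cost=12
23. q=(21,17) nearest=6 d=10 new=(15,10) → add node 8 parent=6 cost=18
24. q=(24,34) nearest=5 d=22 new=(6,15) → add node 9 parent=5 cost=15
25. q=(22,41) nearest=9 d=26 new=(9,18) → add node 10 parent=9 cost=18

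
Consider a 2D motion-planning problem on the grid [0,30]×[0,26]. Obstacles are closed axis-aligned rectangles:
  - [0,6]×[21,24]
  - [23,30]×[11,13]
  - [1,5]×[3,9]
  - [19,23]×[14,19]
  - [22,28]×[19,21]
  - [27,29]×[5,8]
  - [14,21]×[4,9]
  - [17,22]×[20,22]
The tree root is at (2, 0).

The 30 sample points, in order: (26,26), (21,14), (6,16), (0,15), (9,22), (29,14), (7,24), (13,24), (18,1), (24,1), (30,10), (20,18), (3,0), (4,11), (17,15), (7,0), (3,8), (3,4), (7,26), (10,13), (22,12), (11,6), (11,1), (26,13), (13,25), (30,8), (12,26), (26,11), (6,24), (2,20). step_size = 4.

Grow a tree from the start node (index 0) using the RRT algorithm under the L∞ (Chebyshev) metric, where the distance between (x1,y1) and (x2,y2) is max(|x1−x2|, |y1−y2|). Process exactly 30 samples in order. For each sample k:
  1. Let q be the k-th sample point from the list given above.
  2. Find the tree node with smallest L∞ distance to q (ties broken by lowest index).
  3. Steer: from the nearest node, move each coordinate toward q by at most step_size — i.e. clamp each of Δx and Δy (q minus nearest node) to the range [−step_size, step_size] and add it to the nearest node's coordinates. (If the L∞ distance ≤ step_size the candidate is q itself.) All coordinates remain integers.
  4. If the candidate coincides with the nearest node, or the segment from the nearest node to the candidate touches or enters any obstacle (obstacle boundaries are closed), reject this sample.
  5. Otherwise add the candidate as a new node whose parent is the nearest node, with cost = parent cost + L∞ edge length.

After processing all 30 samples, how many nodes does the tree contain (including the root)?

Node count: 16

1. q=(26,26) nearest=0 d=26 new=(6,4) → blocked by [1,5]×[3,9], reject
2. q=(21,14) nearest=0 d=19 new=(6,4) → blocked by [1,5]×[3,9], reject
3. q=(6,16) nearest=0 d=16 new=(6,4) → blocked by [1,5]×[3,9], reject
4. q=(0,15) nearest=0 d=15 new=(0,4) → add node 1 parent=0 cost=4
5. q=(9,22) nearest=1 d=18 new=(4,8) → blocked by [1,5]×[3,9], reject
6. q=(29,14) nearest=0 d=27 new=(6,4) → blocked by [1,5]×[3,9], reject
7. q=(7,24) nearest=1 d=20 new=(4,8) → blocked by [1,5]×[3,9], reject
8. q=(13,24) nearest=1 d=20 new=(4,8) → blocked by [1,5]×[3,9], reject
9. q=(18,1) nearest=0 d=16 new=(6,1) → add node 2 parent=0 cost=4
10. q=(24,1) nearest=2 d=18 new=(10,1) → add node 3 parent=2 cost=8
11. q=(30,10) nearest=3 d=20 new=(14,5) → blocked by [14,21]×[4,9], reject
12. q=(20,18) nearest=2 d=17 new=(10,5) → add node 4 parent=2 cost=8
13. q=(3,0) nearest=0 d=1 new=(3,0) → add node 5 parent=0 cost=1
14. q=(4,11) nearest=4 d=6 new=(6,9) → add node 6 parent=4 cost=12
15. q=(17,15) nearest=4 d=10 new=(14,9) → blocked by [14,21]×[4,9], reject
16. q=(7,0) nearest=2 d=1 new=(7,0) → add node 7 parent=2 cost=5
17. q=(3,8) nearest=6 d=3 new=(3,8) → blocked by [1,5]×[3,9], reject
18. q=(3,4) nearest=1 d=3 new=(3,4) → blocked by [1,5]×[3,9], reject
19. q=(7,26) nearest=6 d=17 new=(7,13) → add node 8 parent=6 cost=16
20. q=(10,13) nearest=8 d=3 new=(10,13) → add node 9 parent=8 cost=19
21. q=(22,12) nearest=3 d=12 new=(14,5) → blocked by [14,21]×[4,9], reject
22. q=(11,6) nearest=4 d=1 new=(11,6) → add node 10 parent=4 cost=9
23. q=(11,1) nearest=3 d=1 new=(11,1) → add node 11 parent=3 cost=9
24. q=(26,13) nearest=10 d=15 new=(15,10) → blocked by [14,21]×[4,9], reject
25. q=(13,25) nearest=8 d=12 new=(11,17) → add node 12 parent=8 cost=20
26. q=(30,8) nearest=10 d=19 new=(15,8) → blocked by [14,21]×[4,9], reject
27. q=(12,26) nearest=12 d=9 new=(12,21) → add node 13 parent=12 cost=24
28. q=(26,11) nearest=13 d=14 new=(16,17) → add node 14 parent=13 cost=28
29. q=(6,24) nearest=13 d=6 new=(8,24) → add node 15 parent=13 cost=28
30. q=(2,20) nearest=15 d=6 new=(4,20) → blocked by [0,6]×[21,24], reject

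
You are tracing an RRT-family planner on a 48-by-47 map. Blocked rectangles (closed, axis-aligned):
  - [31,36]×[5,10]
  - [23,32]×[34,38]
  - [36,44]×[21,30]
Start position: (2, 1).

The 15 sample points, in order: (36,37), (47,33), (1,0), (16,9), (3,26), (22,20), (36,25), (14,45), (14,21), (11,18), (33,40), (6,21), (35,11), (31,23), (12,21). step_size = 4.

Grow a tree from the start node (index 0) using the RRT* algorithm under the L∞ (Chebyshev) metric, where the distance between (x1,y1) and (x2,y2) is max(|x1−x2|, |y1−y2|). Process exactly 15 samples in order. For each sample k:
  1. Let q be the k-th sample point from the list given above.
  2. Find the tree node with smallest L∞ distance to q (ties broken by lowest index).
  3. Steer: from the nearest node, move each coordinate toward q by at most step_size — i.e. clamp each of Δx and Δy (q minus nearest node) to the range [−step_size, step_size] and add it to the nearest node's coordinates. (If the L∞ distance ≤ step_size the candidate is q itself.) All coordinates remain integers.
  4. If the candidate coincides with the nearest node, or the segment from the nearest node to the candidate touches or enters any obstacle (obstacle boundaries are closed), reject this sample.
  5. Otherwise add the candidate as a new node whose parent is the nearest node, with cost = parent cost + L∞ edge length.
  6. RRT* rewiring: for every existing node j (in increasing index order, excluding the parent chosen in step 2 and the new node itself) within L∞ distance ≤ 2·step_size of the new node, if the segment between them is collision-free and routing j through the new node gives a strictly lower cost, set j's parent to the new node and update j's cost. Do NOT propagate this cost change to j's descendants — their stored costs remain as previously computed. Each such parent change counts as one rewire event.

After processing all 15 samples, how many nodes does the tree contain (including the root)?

Node count: 16

1. q=(36,37) nearest=0 d=36 new=(6,5) → add node 1 parent=0 cost=4
2. q=(47,33) nearest=1 d=41 new=(10,9) → add node 2 parent=1 cost=8
3. q=(1,0) nearest=0 d=1 new=(1,0) → add node 3 parent=0 cost=1
4. q=(16,9) nearest=2 d=6 new=(14,9) → add node 4 parent=2 cost=12
5. q=(3,26) nearest=2 d=17 new=(6,13) → add node 5 parent=2 cost=12
6. q=(22,20) nearest=4 d=11 new=(18,13) → add node 6 parent=4 cost=16
7. q=(36,25) nearest=6 d=18 new=(22,17) → add node 7 parent=6 cost=20
8. q=(14,45) nearest=7 d=28 new=(18,21) → add node 8 parent=7 cost=24
9. q=(14,21) nearest=8 d=4 new=(14,21) → add node 9 parent=8 cost=28
10. q=(11,18) nearest=9 d=3 new=(11,18) → add node 10 parent=9 cost=31
11. q=(33,40) nearest=8 d=19 new=(22,25) → add node 11 parent=8 cost=28
12. q=(6,21) nearest=10 d=5 new=(7,21) → add node 12 parent=10 cost=35
13. q=(35,11) nearest=7 d=13 new=(26,13) → add node 13 parent=7 cost=24
14. q=(31,23) nearest=7 d=9 new=(26,21) → add node 14 parent=7 cost=24
15. q=(12,21) nearest=9 d=2 new=(12,21) → add node 15 parent=9 cost=30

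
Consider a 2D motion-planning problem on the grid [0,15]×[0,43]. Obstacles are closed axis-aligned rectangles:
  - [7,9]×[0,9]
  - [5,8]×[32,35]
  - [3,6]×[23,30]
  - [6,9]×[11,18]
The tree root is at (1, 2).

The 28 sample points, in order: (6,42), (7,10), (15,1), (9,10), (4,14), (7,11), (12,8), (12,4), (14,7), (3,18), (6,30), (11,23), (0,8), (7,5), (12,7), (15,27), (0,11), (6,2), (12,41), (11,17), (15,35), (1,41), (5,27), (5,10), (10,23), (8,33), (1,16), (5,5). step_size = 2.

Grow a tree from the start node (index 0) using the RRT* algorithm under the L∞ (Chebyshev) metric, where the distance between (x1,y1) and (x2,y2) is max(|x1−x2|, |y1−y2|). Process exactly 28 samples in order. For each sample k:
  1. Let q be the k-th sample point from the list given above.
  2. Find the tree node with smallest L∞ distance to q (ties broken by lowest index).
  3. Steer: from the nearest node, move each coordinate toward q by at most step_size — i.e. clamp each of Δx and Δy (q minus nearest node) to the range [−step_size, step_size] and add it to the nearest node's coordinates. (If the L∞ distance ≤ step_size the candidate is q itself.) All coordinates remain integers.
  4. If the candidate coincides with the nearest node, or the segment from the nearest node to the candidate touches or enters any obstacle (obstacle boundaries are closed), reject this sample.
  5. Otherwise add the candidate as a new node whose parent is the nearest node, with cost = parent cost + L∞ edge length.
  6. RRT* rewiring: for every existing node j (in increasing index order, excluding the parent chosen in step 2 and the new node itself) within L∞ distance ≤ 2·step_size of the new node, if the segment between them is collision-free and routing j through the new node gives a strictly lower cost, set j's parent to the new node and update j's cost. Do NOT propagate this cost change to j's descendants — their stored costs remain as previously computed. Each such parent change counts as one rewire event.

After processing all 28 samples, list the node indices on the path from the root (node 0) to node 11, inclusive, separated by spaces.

Path: 0 1 2 3 4 11

1. q=(6,42) nearest=0 d=40 new=(3,4) → add node 1 parent=0 cost=2
2. q=(7,10) nearest=1 d=6 new=(5,6) → add node 2 parent=1 cost=4
3. q=(15,1) nearest=2 d=10 new=(7,4) → blocked by [7,9]×[0,9], reject
4. q=(9,10) nearest=2 d=4 new=(7,8) → blocked by [7,9]×[0,9], reject
5. q=(4,14) nearest=2 d=8 new=(4,8) → add node 3 parent=2 cost=6
6. q=(7,11) nearest=3 d=3 new=(6,10) → add node 4 parent=3 cost=8
7. q=(12,8) nearest=4 d=6 new=(8,8) → blocked by [7,9]×[0,9], reject
8. q=(12,4) nearest=4 d=6 new=(8,8) → blocked by [7,9]×[0,9], reject
9. q=(14,7) nearest=4 d=8 new=(8,8) → blocked by [7,9]×[0,9], reject
10. q=(3,18) nearest=4 d=8 new=(4,12) → add node 5 parent=4 cost=10
11. q=(6,30) nearest=5 d=18 new=(6,14) → blocked by [6,9]×[11,18], reject
12. q=(11,23) nearest=5 d=11 new=(6,14) → blocked by [6,9]×[11,18], reject
13. q=(0,8) nearest=1 d=4 new=(1,6) → add node 6 parent=1 cost=4
14. q=(7,5) nearest=2 d=2 new=(7,5) → blocked by [7,9]×[0,9], reject
15. q=(12,7) nearest=4 d=6 new=(8,8) → blocked by [7,9]×[0,9], reject
16. q=(15,27) nearest=5 d=15 new=(6,14) → blocked by [6,9]×[11,18], reject
17. q=(0,11) nearest=3 d=4 new=(2,10) → add node 7 parent=3 cost=8
18. q=(6,2) nearest=1 d=3 new=(5,2) → add node 8 parent=1 cost=4
19. q=(12,41) nearest=5 d=29 new=(6,14) → blocked by [6,9]×[11,18], reject
20. q=(11,17) nearest=4 d=7 new=(8,12) → blocked by [6,9]×[11,18], reject
21. q=(15,35) nearest=5 d=23 new=(6,14) → blocked by [6,9]×[11,18], reject
22. q=(1,41) nearest=5 d=29 new=(2,14) → add node 9 parent=5 cost=12
23. q=(5,27) nearest=9 d=13 new=(4,16) → add node 10 parent=9 cost=14
24. q=(5,10) nearest=4 d=1 new=(5,10) → add node 11 parent=4 cost=9
25. q=(10,23) nearest=10 d=7 new=(6,18) → blocked by [6,9]×[11,18], reject
26. q=(8,33) nearest=10 d=17 new=(6,18) → blocked by [6,9]×[11,18], reject
27. q=(1,16) nearest=9 d=2 new=(1,16) → add node 12 parent=9 cost=14
28. q=(5,5) nearest=2 d=1 new=(5,5) → add node 13 parent=2 cost=5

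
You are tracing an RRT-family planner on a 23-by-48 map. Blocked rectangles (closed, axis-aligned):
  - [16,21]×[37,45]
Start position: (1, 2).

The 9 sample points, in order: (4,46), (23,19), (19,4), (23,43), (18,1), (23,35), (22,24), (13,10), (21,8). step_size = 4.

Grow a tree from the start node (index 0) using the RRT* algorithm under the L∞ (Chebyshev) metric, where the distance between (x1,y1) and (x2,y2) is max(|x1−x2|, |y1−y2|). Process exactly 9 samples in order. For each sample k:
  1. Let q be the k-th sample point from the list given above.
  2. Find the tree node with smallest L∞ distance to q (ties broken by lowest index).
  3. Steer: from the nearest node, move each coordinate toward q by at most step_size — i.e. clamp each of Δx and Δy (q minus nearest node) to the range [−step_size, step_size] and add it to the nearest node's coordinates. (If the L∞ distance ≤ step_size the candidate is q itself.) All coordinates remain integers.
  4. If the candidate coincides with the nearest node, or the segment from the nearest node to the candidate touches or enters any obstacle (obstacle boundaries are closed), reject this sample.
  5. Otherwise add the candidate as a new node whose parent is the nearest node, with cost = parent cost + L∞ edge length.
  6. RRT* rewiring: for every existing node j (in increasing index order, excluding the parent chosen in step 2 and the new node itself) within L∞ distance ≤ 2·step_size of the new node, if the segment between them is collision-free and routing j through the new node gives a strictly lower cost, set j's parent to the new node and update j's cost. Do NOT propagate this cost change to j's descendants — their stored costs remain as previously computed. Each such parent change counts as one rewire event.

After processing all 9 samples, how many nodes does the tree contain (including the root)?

1. q=(4,46) nearest=0 d=44 new=(4,6) → add node 1 parent=0 cost=4
2. q=(23,19) nearest=1 d=19 new=(8,10) → add node 2 parent=1 cost=8
3. q=(19,4) nearest=2 d=11 new=(12,6) → add node 3 parent=2 cost=12
4. q=(23,43) nearest=2 d=33 new=(12,14) → add node 4 parent=2 cost=12
5. q=(18,1) nearest=3 d=6 new=(16,2) → add node 5 parent=3 cost=16
6. q=(23,35) nearest=4 d=21 new=(16,18) → add node 6 parent=4 cost=16
7. q=(22,24) nearest=6 d=6 new=(20,22) → add node 7 parent=6 cost=20
8. q=(13,10) nearest=3 d=4 new=(13,10) → add node 8 parent=3 cost=16
9. q=(21,8) nearest=5 d=6 new=(20,6) → add node 9 parent=5 cost=20

Node count: 10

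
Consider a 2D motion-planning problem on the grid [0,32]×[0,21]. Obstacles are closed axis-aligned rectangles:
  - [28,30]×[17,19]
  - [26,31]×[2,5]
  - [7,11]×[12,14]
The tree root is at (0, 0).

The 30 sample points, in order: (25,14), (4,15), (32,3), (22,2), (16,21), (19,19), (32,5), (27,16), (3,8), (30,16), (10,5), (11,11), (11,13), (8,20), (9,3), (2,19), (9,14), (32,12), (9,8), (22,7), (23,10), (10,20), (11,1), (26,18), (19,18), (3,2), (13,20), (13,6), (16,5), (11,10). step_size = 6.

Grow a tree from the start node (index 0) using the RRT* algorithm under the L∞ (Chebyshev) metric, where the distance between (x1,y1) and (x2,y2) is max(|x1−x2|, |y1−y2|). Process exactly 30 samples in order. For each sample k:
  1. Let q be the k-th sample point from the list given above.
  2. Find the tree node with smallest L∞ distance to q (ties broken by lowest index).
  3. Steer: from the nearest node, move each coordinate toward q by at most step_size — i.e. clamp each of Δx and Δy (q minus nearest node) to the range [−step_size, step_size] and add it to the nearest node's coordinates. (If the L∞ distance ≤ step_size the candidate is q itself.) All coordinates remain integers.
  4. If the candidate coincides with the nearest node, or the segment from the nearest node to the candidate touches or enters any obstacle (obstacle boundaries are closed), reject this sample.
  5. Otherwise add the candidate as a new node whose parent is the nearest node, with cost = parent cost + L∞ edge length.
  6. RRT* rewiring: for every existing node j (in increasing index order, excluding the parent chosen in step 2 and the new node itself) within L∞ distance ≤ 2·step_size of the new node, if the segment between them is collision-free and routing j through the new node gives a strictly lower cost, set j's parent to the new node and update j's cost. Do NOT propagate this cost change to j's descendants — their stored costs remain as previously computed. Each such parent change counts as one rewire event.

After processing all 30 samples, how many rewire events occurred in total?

1. q=(25,14) nearest=0 d=25 new=(6,6) → add node 1 parent=0 cost=6
2. q=(4,15) nearest=1 d=9 new=(4,12) → add node 2 parent=1 cost=12
3. q=(32,3) nearest=1 d=26 new=(12,3) → add node 3 parent=1 cost=12
4. q=(22,2) nearest=3 d=10 new=(18,2) → add node 4 parent=3 cost=18
5. q=(16,21) nearest=2 d=12 new=(10,18) → add node 5 parent=2 cost=18
6. q=(19,19) nearest=5 d=9 new=(16,19) → add node 6 parent=5 cost=24
7. q=(32,5) nearest=4 d=14 new=(24,5) → add node 7 parent=4 cost=24
8. q=(27,16) nearest=6 d=11 new=(22,16) → add node 8 parent=6 cost=30
9. q=(3,8) nearest=1 d=3 new=(3,8) → add node 9 parent=1 cost=9
10. q=(30,16) nearest=8 d=8 new=(28,16) → add node 10 parent=8 cost=36
11. q=(10,5) nearest=3 d=2 new=(10,5) → add node 11 parent=3 cost=14; rewire 8→11 (26<30)
12. q=(11,11) nearest=1 d=5 new=(11,11) → add node 12 parent=1 cost=11; rewire 6→12 (19<24); rewire 8→12 (22<26)
13. q=(11,13) nearest=12 d=2 new=(11,13) → blocked by [7,11]×[12,14], reject
14. q=(8,20) nearest=5 d=2 new=(8,20) → add node 13 parent=5 cost=20
15. q=(9,3) nearest=11 d=2 new=(9,3) → add node 14 parent=11 cost=16
16. q=(2,19) nearest=13 d=6 new=(2,19) → add node 15 parent=13 cost=26
17. q=(9,14) nearest=12 d=3 new=(9,14) → blocked by [7,11]×[12,14], reject
18. q=(32,12) nearest=10 d=4 new=(32,12) → add node 16 parent=10 cost=40
19. q=(9,8) nearest=1 d=3 new=(9,8) → add node 17 parent=1 cost=9; rewire 11→17 (12<14); rewire 14→17 (14<16); rewire 15→17 (20<26)
20. q=(22,7) nearest=7 d=2 new=(22,7) → add node 18 parent=7 cost=26; rewire 10→18 (35<36); rewire 16→18 (36<40)
21. q=(23,10) nearest=18 d=3 new=(23,10) → add node 19 parent=18 cost=29
22. q=(10,20) nearest=5 d=2 new=(10,20) → add node 20 parent=5 cost=20
23. q=(11,1) nearest=3 d=2 new=(11,1) → add node 21 parent=3 cost=14; rewire 18→21 (25<26); rewire 19→21 (26<29)
24. q=(26,18) nearest=10 d=2 new=(26,18) → add node 22 parent=10 cost=37
25. q=(19,18) nearest=6 d=3 new=(19,18) → add node 23 parent=6 cost=22; rewire 10→23 (31<35); rewire 22→23 (29<37)
26. q=(3,2) nearest=0 d=3 new=(3,2) → add node 24 parent=0 cost=3; rewire 11→24 (10<12); rewire 14→24 (9<14); rewire 21→24 (11<14)
27. q=(13,20) nearest=5 d=3 new=(13,20) → add node 25 parent=5 cost=21
28. q=(13,6) nearest=3 d=3 new=(13,6) → add node 26 parent=3 cost=15; rewire 18→26 (24<25); rewire 19→26 (25<26)
29. q=(16,5) nearest=4 d=3 new=(16,5) → add node 27 parent=4 cost=21
30. q=(11,10) nearest=12 d=1 new=(11,10) → add node 28 parent=12 cost=12; rewire 18→28 (23<24); rewire 19→28 (24<25); rewire 23→28 (20<22); rewire 27→28 (17<21)

Rewire events: 21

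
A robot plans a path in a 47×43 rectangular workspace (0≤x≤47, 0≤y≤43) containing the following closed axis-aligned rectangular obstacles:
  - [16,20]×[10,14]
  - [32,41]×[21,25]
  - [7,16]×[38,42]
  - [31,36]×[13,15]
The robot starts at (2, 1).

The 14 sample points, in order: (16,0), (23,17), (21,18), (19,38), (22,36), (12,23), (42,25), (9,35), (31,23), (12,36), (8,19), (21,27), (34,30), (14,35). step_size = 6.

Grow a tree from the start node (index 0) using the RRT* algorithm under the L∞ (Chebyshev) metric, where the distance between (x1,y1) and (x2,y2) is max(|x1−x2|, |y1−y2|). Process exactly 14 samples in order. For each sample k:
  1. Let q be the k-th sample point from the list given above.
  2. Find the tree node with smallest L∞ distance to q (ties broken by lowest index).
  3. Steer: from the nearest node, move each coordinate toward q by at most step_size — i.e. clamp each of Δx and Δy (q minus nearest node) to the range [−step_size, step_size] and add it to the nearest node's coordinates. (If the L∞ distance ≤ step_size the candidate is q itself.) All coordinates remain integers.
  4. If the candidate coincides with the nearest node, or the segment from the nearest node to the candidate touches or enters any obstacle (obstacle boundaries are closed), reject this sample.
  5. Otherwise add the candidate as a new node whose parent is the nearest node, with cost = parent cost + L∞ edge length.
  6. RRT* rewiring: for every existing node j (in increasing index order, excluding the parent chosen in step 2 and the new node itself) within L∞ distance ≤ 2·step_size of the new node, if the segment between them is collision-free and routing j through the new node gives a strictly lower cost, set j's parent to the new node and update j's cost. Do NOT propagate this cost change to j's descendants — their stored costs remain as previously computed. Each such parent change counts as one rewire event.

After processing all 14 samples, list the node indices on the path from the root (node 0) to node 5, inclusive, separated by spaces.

1. q=(16,0) nearest=0 d=14 new=(8,0) → add node 1 parent=0 cost=6
2. q=(23,17) nearest=1 d=17 new=(14,6) → add node 2 parent=1 cost=12
3. q=(21,18) nearest=2 d=12 new=(20,12) → blocked by [16,20]×[10,14], reject
4. q=(19,38) nearest=2 d=32 new=(19,12) → blocked by [16,20]×[10,14], reject
5. q=(22,36) nearest=2 d=30 new=(20,12) → blocked by [16,20]×[10,14], reject
6. q=(12,23) nearest=2 d=17 new=(12,12) → add node 3 parent=2 cost=18
7. q=(42,25) nearest=2 d=28 new=(20,12) → blocked by [16,20]×[10,14], reject
8. q=(9,35) nearest=3 d=23 new=(9,18) → add node 4 parent=3 cost=24
9. q=(31,23) nearest=2 d=17 new=(20,12) → blocked by [16,20]×[10,14], reject
10. q=(12,36) nearest=4 d=18 new=(12,24) → add node 5 parent=4 cost=30
11. q=(8,19) nearest=4 d=1 new=(8,19) → add node 6 parent=4 cost=25
12. q=(21,27) nearest=5 d=9 new=(18,27) → add node 7 parent=5 cost=36
13. q=(34,30) nearest=7 d=16 new=(24,30) → add node 8 parent=7 cost=42
14. q=(14,35) nearest=7 d=8 new=(14,33) → add node 9 parent=7 cost=42

Path: 0 1 2 3 4 5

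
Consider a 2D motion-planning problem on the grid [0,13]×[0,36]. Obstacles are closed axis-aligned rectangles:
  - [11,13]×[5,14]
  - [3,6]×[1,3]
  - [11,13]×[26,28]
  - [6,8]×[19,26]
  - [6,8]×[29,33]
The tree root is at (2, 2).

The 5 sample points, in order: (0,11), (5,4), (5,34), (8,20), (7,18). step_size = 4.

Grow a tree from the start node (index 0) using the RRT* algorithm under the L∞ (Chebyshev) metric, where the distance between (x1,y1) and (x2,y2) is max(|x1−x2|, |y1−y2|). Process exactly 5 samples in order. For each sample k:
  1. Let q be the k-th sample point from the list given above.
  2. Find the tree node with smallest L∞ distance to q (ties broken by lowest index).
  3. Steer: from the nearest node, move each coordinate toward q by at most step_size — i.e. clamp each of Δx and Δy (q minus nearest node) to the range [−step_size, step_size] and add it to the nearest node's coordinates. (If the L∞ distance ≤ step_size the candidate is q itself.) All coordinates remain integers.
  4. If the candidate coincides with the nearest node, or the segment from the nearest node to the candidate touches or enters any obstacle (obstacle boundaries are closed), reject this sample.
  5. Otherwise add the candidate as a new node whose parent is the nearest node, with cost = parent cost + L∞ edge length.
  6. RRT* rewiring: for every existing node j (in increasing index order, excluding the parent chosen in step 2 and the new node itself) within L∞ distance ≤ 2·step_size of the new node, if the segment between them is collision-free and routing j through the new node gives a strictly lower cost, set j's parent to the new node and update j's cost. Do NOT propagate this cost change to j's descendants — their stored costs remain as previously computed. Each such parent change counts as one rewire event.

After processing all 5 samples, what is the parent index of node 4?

1. q=(0,11) nearest=0 d=9 new=(0,6) → add node 1 parent=0 cost=4
2. q=(5,4) nearest=0 d=3 new=(5,4) → blocked by [3,6]×[1,3], reject
3. q=(5,34) nearest=1 d=28 new=(4,10) → add node 2 parent=1 cost=8
4. q=(8,20) nearest=2 d=10 new=(8,14) → add node 3 parent=2 cost=12
5. q=(7,18) nearest=3 d=4 new=(7,18) → add node 4 parent=3 cost=16

Parent of node 4: 3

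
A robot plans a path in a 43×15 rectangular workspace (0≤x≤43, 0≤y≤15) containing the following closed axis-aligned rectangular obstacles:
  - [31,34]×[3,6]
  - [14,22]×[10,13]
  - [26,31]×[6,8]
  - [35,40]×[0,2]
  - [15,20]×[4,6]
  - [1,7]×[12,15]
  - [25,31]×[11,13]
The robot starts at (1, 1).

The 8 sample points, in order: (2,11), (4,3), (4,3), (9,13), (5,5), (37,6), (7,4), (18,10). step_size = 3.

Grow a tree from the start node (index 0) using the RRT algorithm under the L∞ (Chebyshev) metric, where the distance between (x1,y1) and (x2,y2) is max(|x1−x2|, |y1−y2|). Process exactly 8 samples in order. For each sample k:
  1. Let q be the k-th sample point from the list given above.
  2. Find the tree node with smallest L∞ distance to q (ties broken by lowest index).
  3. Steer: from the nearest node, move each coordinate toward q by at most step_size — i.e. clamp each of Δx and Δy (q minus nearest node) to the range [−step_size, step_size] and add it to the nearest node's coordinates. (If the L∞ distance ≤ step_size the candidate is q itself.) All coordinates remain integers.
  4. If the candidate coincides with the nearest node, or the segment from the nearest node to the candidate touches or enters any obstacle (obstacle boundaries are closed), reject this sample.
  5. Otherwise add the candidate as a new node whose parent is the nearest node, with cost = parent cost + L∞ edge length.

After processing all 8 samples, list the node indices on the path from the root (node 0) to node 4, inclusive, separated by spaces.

Path: 0 1 2 4

1. q=(2,11) nearest=0 d=10 new=(2,4) → add node 1 parent=0 cost=3
2. q=(4,3) nearest=1 d=2 new=(4,3) → add node 2 parent=1 cost=5
3. q=(4,3) nearest=2 d=0 → coincident, reject
4. q=(9,13) nearest=1 d=9 new=(5,7) → add node 3 parent=1 cost=6
5. q=(5,5) nearest=2 d=2 new=(5,5) → add node 4 parent=2 cost=7
6. q=(37,6) nearest=3 d=32 new=(8,6) → add node 5 parent=3 cost=9
7. q=(7,4) nearest=4 d=2 new=(7,4) → add node 6 parent=4 cost=9
8. q=(18,10) nearest=5 d=10 new=(11,9) → add node 7 parent=5 cost=12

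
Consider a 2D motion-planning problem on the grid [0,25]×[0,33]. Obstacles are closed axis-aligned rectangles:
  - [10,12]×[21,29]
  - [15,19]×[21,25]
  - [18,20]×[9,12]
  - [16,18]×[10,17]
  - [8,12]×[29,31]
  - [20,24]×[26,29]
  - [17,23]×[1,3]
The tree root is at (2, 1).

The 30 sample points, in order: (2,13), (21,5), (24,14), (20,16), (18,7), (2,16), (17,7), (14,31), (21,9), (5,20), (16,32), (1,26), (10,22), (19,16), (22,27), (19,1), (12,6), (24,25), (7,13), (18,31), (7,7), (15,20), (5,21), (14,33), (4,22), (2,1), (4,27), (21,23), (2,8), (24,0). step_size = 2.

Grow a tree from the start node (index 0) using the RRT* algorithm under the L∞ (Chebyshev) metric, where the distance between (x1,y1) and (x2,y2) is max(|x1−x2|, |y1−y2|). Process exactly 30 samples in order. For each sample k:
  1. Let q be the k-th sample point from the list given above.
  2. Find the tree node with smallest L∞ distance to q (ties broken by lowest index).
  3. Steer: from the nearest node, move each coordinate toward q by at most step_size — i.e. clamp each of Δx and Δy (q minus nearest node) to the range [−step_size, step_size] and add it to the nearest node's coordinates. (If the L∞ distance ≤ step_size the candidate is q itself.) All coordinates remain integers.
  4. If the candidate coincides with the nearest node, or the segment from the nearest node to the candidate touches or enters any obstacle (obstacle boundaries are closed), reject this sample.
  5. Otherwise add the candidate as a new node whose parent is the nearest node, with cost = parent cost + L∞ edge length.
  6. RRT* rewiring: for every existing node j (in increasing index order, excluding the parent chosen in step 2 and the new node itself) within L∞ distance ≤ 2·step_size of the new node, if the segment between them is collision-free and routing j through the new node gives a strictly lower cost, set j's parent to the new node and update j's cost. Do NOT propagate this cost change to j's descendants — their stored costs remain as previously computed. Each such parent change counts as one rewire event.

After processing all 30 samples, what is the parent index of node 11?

Parent of node 11: 10

1. q=(2,13) nearest=0 d=12 new=(2,3) → add node 1 parent=0 cost=2
2. q=(21,5) nearest=0 d=19 new=(4,3) → add node 2 parent=0 cost=2
3. q=(24,14) nearest=2 d=20 new=(6,5) → add node 3 parent=2 cost=4
4. q=(20,16) nearest=3 d=14 new=(8,7) → add node 4 parent=3 cost=6
5. q=(18,7) nearest=4 d=10 new=(10,7) → add node 5 parent=4 cost=8
6. q=(2,16) nearest=4 d=9 new=(6,9) → add node 6 parent=4 cost=8
7. q=(17,7) nearest=5 d=7 new=(12,7) → add node 7 parent=5 cost=10
8. q=(14,31) nearest=6 d=22 new=(8,11) → add node 8 parent=6 cost=10
9. q=(21,9) nearest=7 d=9 new=(14,9) → add node 9 parent=7 cost=12
10. q=(5,20) nearest=8 d=9 new=(6,13) → add node 10 parent=8 cost=12
11. q=(16,32) nearest=10 d=19 new=(8,15) → add node 11 parent=10 cost=14
12. q=(1,26) nearest=11 d=11 new=(6,17) → add node 12 parent=11 cost=16
13. q=(10,22) nearest=12 d=5 new=(8,19) → add node 13 parent=12 cost=18
14. q=(19,16) nearest=9 d=7 new=(16,11) → blocked by [16,18]×[10,17], reject
15. q=(22,27) nearest=11 d=14 new=(10,17) → add node 14 parent=11 cost=16
16. q=(19,1) nearest=7 d=7 new=(14,5) → add node 15 parent=7 cost=12
17. q=(12,6) nearest=7 d=1 new=(12,6) → add node 16 parent=7 cost=11
18. q=(24,25) nearest=14 d=14 new=(12,19) → add node 17 parent=14 cost=18
19. q=(7,13) nearest=10 d=1 new=(7,13) → add node 18 parent=10 cost=13
20. q=(18,31) nearest=13 d=12 new=(10,21) → blocked by [10,12]×[21,29], reject
21. q=(7,7) nearest=4 d=1 new=(7,7) → add node 19 parent=4 cost=7
22. q=(15,20) nearest=17 d=3 new=(14,20) → add node 20 parent=17 cost=20
23. q=(5,21) nearest=13 d=3 new=(6,21) → add node 21 parent=13 cost=20
24. q=(14,33) nearest=21 d=12 new=(8,23) → add node 22 parent=21 cost=22
25. q=(4,22) nearest=21 d=2 new=(4,22) → add node 23 parent=21 cost=22
26. q=(2,1) nearest=0 d=0 → coincident, reject
27. q=(4,27) nearest=22 d=4 new=(6,25) → add node 24 parent=22 cost=24
28. q=(21,23) nearest=20 d=7 new=(16,22) → blocked by [15,19]×[21,25], reject
29. q=(2,8) nearest=3 d=4 new=(4,7) → add node 25 parent=3 cost=6
30. q=(24,0) nearest=9 d=10 new=(16,7) → add node 26 parent=9 cost=14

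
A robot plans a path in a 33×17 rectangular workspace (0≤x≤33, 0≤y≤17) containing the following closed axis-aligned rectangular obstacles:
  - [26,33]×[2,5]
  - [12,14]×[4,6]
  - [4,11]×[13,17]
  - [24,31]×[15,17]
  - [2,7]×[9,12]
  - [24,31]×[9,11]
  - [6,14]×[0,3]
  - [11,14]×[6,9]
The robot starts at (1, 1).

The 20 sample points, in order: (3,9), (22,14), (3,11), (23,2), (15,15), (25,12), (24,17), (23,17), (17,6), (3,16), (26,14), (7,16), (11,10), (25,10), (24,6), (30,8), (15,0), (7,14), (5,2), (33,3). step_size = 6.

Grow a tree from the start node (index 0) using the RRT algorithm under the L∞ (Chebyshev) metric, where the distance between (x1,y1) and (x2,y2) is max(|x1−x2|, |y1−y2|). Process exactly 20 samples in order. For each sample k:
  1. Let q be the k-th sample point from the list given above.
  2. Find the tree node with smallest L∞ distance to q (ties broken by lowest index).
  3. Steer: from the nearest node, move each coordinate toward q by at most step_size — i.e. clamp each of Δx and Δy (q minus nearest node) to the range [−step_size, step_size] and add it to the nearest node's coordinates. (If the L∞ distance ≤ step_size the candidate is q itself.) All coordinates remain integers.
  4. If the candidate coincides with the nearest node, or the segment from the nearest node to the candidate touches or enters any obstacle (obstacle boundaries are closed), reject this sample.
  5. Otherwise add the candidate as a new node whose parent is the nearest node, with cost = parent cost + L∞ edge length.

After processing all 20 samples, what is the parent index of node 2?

1. q=(3,9) nearest=0 d=8 new=(3,7) → add node 1 parent=0 cost=6
2. q=(22,14) nearest=1 d=19 new=(9,13) → blocked by [4,11]×[13,17], reject
3. q=(3,11) nearest=1 d=4 new=(3,11) → blocked by [2,7]×[9,12], reject
4. q=(23,2) nearest=1 d=20 new=(9,2) → blocked by [6,14]×[0,3], reject
5. q=(15,15) nearest=1 d=12 new=(9,13) → blocked by [4,11]×[13,17], reject
6. q=(25,12) nearest=1 d=22 new=(9,12) → blocked by [2,7]×[9,12], reject
7. q=(24,17) nearest=1 d=21 new=(9,13) → blocked by [4,11]×[13,17], reject
8. q=(23,17) nearest=1 d=20 new=(9,13) → blocked by [4,11]×[13,17], reject
9. q=(17,6) nearest=1 d=14 new=(9,6) → add node 2 parent=1 cost=12
10. q=(3,16) nearest=1 d=9 new=(3,13) → blocked by [2,7]×[9,12], reject
11. q=(26,14) nearest=2 d=17 new=(15,12) → blocked by [11,14]×[6,9], reject
12. q=(7,16) nearest=1 d=9 new=(7,13) → blocked by [4,11]×[13,17], reject
13. q=(11,10) nearest=2 d=4 new=(11,10) → add node 3 parent=2 cost=16
14. q=(25,10) nearest=3 d=14 new=(17,10) → add node 4 parent=3 cost=22
15. q=(24,6) nearest=4 d=7 new=(23,6) → add node 5 parent=4 cost=28
16. q=(30,8) nearest=5 d=7 new=(29,8) → add node 6 parent=5 cost=34
17. q=(15,0) nearest=2 d=6 new=(15,0) → blocked by [6,14]×[0,3], reject
18. q=(7,14) nearest=3 d=4 new=(7,14) → blocked by [4,11]×[13,17], reject
19. q=(5,2) nearest=0 d=4 new=(5,2) → add node 7 parent=0 cost=4
20. q=(33,3) nearest=6 d=5 new=(33,3) → blocked by [26,33]×[2,5], reject

Parent of node 2: 1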